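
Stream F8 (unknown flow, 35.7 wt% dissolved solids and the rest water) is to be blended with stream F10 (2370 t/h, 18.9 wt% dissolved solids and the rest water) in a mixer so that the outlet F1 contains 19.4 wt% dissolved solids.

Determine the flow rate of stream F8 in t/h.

Let F8 be the unknown flow. Total out = 2370 + F8.
dissolved solids balance: 447.93 + 0.357·F8 = 0.194·(2370 + F8)
(0.357 − 0.194)·F8 = 0.194×2370 − 447.93 = 11.85
F8 = 11.85 / 0.163 = 72.699 t/h

72.7 t/h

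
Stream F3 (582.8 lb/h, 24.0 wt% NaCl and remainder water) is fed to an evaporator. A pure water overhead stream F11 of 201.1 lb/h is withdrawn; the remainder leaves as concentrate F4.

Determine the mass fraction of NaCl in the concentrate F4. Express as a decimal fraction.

0.3664

NaCl is not removed: 582.8×0.240 = 139.87 lb/h of NaCl enters F4.
Concentrate = 582.8 − 201.1 = 381.7 lb/h.
Mass fraction = 139.87/381.7 = 0.3664.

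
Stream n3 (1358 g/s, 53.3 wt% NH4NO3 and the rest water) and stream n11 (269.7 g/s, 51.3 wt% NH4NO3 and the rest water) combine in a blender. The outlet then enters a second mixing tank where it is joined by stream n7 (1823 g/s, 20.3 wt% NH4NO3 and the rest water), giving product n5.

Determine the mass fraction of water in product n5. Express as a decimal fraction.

0.643

Overall, product flow = 3450.7 g/s.
water in = 1358×0.467 + 269.7×0.487 + 1823×0.797 = 2218.5 g/s.
water fraction in n5 = 0.643.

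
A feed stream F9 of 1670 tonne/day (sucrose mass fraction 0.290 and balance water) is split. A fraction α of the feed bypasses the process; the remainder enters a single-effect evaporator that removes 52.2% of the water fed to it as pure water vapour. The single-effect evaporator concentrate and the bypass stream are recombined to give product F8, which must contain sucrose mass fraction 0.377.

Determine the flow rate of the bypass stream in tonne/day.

All 1670×0.290 = 484.3 tonne/day of sucrose reaches F8, so F8 = 484.3/0.377 = 1284.6 tonne/day and vapour = 385.38 tonne/day.
The evaporator receives (1−α)·1670 of feed at 0.710 water and removes 0.522 of that water:
0.522×0.710×(1−α)×1670 = 385.38
(1−α) = 385.38/618.94 = 0.6227;  α = 0.3773.
Bypass flow = 0.3773×1670 = 630.16 tonne/day.

630.2 tonne/day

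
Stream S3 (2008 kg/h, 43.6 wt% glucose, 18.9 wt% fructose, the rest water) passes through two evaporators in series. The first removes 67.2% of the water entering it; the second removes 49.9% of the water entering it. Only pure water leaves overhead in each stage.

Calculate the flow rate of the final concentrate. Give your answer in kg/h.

1379 kg/h

water in feed = 2008×0.375 = 753 kg/h.
After stage 1: water left = (1−0.672)×753 = 246.98; stream total = 1502 kg/h.
After stage 2: water left = (1−0.499)×246.98 = 123.74; final concentrate = 1378.7 kg/h.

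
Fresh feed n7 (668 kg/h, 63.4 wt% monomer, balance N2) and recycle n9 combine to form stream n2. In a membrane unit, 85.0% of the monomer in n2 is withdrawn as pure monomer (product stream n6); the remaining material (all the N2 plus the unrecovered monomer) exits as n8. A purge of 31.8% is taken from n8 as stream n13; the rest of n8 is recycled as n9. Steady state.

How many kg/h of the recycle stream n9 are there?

N2 enters only via n7 and leaves only via the purge: 668×0.366 = 0.318×(N2 in n8), and the membrane unit passes all N2, so N2 in n2 = N2 in n8 = 768.83 kg/h.
monomer in n2: m_A = 668×0.634 + (1−0.318)·(1−0.850)·m_A, so m_A = 423.51/0.8977 = 471.77 kg/h.
n8 = (1−0.850)×471.77 + 768.83 = 839.6 kg/h.
Recycle n9 = (1−0.318)×839.6 = 572.6 kg/h.

572.6 kg/h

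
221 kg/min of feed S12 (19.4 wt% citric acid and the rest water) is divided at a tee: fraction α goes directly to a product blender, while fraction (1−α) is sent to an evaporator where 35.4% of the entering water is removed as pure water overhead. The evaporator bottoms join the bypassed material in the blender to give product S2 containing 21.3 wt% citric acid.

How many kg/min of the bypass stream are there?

151.9 kg/min

All 221×0.194 = 42.874 kg/min of citric acid reaches S2, so S2 = 42.874/0.213 = 201.29 kg/min and vapour = 19.714 kg/min.
The evaporator receives (1−α)·221 of feed at 0.806 water and removes 0.354 of that water:
0.354×0.806×(1−α)×221 = 19.714
(1−α) = 19.714/63.057 = 0.3126;  α = 0.6874.
Bypass flow = 0.6874×221 = 151.91 kg/min.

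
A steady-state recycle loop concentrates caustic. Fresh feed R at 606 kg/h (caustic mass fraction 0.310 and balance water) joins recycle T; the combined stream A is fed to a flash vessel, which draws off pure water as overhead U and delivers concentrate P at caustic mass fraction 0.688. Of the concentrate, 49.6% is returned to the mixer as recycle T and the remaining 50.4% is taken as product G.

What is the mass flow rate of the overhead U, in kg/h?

332.9 kg/h

Overall caustic balance (none leaves overhead): caustic in fresh feed = caustic in product, i.e. 606×0.310 = (1−0.496)·P·0.688.
P = 187.86/(0.688×0.504) = 541.77 kg/h.
Recycle T = 0.496×541.77 = 268.72 kg/h.
Combined feed A = 606 + 268.72 = 874.72 kg/h.
Overhead U = A − P = 874.72 − 541.77 = 332.95 kg/h.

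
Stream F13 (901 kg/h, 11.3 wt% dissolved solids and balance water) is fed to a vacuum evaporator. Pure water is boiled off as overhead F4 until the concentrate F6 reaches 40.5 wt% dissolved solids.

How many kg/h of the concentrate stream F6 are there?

251.4 kg/h

dissolved solids is conserved: 901×0.113 = 101.81 kg/h all reports to the concentrate.
Concentrate = 101.81/(target fraction) = 251.39 kg/h.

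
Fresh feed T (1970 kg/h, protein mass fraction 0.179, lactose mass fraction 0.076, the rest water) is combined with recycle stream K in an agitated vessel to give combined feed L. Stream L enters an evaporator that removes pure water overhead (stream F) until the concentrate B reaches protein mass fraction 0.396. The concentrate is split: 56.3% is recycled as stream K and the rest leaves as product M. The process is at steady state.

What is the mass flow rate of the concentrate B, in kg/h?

Overall protein balance (none leaves overhead): protein in fresh feed = protein in product, i.e. 1970×0.179 = (1−0.563)·B·0.396.
B = 352.63/(0.396×0.437) = 2037.7 kg/h.

2038 kg/h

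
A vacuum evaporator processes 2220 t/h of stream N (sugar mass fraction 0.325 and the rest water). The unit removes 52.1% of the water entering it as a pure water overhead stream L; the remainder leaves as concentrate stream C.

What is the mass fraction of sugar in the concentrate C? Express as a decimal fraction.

sugar is not removed: 2220×0.325 = 721.5 t/h of sugar enters C.
water entering = 2220×0.675 = 1498.5 t/h; overhead removed = 0.521×1498.5 = 780.72 t/h.
Concentrate = 2220 − 780.72 = 1439.3 t/h.
Mass fraction = 721.5/1439.3 = 0.501.

0.501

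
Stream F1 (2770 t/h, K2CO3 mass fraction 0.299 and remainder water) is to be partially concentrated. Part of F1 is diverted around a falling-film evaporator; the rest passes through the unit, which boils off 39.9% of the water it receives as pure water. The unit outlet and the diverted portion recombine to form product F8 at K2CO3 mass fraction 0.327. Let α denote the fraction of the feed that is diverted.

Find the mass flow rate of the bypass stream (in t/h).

1922 t/h

All 2770×0.299 = 828.23 t/h of K2CO3 reaches F8, so F8 = 828.23/0.327 = 2532.8 t/h and vapour = 237.19 t/h.
The evaporator receives (1−α)·2770 of feed at 0.701 water and removes 0.399 of that water:
0.399×0.701×(1−α)×2770 = 237.19
(1−α) = 237.19/774.77 = 0.3061;  α = 0.6939.
Bypass flow = 0.6939×2770 = 1922 t/h.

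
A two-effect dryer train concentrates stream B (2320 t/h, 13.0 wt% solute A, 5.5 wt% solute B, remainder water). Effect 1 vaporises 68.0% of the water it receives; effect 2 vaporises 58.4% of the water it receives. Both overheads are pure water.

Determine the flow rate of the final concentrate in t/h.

water in feed = 2320×0.815 = 1890.8 t/h.
After stage 1: water left = (1−0.680)×1890.8 = 605.06; stream total = 1034.3 t/h.
After stage 2: water left = (1−0.584)×605.06 = 251.7; final concentrate = 680.9 t/h.

680.9 t/h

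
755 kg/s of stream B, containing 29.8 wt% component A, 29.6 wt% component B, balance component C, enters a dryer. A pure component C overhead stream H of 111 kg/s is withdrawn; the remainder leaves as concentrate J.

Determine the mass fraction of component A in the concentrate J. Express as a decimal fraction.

0.349

component A is not removed: 755×0.298 = 224.99 kg/s of component A enters J.
Concentrate = 755 − 111 = 644 kg/s.
Mass fraction = 224.99/644 = 0.349.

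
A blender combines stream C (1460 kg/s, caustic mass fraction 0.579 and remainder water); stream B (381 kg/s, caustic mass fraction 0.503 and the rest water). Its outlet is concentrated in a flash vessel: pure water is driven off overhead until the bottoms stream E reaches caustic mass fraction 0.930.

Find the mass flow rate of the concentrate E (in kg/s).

caustic entering = 1460×0.579 + 381×0.503 = 1037 kg/s.
All caustic reports to E, so E = 1037/0.930 = 1115 kg/s.

1115 kg/s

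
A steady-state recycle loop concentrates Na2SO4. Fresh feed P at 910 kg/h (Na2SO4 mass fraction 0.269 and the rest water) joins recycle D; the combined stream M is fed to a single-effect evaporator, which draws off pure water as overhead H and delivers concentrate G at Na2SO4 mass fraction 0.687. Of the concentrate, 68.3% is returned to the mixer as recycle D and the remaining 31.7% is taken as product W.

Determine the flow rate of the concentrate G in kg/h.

1124 kg/h

Overall Na2SO4 balance (none leaves overhead): Na2SO4 in fresh feed = Na2SO4 in product, i.e. 910×0.269 = (1−0.683)·G·0.687.
G = 244.79/(0.687×0.317) = 1124 kg/h.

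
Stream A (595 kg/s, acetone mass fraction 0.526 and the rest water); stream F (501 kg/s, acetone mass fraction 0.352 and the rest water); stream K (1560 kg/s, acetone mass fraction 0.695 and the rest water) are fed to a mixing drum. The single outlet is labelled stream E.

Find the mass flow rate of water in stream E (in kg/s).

water out = water in = 595×0.474 + 501×0.648 + 1560×0.305 = 1082.5 kg/s.

1082 kg/s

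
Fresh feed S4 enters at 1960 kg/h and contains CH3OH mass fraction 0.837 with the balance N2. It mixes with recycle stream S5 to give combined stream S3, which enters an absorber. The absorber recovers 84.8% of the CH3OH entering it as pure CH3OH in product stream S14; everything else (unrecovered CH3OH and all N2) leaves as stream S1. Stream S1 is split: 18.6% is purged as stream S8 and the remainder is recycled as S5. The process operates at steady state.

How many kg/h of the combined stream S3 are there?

3590 kg/h

N2 enters only via S4 and leaves only via the purge: 1960×0.163 = 0.186×(N2 in S1), and the absorber passes all N2, so N2 in S3 = N2 in S1 = 1717.6 kg/h.
CH3OH in S3: m_A = 1960×0.837 + (1−0.186)·(1−0.848)·m_A, so m_A = 1640.5/0.8763 = 1872.2 kg/h.
S3 = 1872.2 + 1717.6 = 3589.8 kg/h.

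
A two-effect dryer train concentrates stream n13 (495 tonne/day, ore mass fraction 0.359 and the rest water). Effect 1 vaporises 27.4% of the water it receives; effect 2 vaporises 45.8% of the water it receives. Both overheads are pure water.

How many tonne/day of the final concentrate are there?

302.6 tonne/day

water in feed = 495×0.641 = 317.3 tonne/day.
After stage 1: water left = (1−0.274)×317.3 = 230.36; stream total = 408.06 tonne/day.
After stage 2: water left = (1−0.458)×230.36 = 124.85; final concentrate = 302.56 tonne/day.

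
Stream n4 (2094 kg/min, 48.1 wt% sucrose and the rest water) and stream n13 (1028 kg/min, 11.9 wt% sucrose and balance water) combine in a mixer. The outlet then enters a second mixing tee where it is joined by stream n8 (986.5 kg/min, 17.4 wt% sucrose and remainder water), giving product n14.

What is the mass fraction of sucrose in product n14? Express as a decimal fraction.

Overall, product flow = 4108.5 kg/min.
sucrose in = 2094×0.481 + 1028×0.119 + 986.5×0.174 = 1301.2 kg/min.
sucrose fraction in n14 = 0.3167.

0.3167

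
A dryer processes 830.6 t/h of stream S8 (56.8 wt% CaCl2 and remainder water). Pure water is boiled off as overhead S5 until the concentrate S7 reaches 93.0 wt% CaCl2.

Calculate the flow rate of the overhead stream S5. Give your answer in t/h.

CaCl2 is conserved: 830.6×0.568 = 471.78 t/h all reports to the concentrate.
Concentrate = 471.78/(target fraction) = 507.29 t/h.
Overhead = 830.6 − 507.29 = 323.31 t/h.

323.3 t/h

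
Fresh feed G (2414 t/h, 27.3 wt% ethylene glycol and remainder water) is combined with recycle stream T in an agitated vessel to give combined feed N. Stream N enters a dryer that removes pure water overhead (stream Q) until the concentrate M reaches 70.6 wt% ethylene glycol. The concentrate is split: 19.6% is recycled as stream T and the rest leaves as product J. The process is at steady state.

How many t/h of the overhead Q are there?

1481 t/h

Overall ethylene glycol balance (none leaves overhead): ethylene glycol in fresh feed = ethylene glycol in product, i.e. 2414×0.273 = (1−0.196)·M·0.706.
M = 659.02/(0.706×0.804) = 1161 t/h.
Recycle T = 0.196×1161 = 227.56 t/h.
Combined feed N = 2414 + 227.56 = 2641.6 t/h.
Overhead Q = N − M = 2641.6 − 1161 = 1480.5 t/h.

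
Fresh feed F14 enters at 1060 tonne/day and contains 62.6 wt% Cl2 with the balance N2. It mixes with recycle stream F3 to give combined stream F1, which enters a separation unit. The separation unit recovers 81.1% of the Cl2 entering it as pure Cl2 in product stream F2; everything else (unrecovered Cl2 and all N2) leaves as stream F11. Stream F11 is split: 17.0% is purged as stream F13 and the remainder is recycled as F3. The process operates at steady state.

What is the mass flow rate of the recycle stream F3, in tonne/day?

2059 tonne/day

N2 enters only via F14 and leaves only via the purge: 1060×0.374 = 0.170×(N2 in F11), and the separation unit passes all N2, so N2 in F1 = N2 in F11 = 2332 tonne/day.
Cl2 in F1: m_A = 1060×0.626 + (1−0.170)·(1−0.811)·m_A, so m_A = 663.56/0.8431 = 787.02 tonne/day.
F11 = (1−0.811)×787.02 + 2332 = 2480.7 tonne/day.
Recycle F3 = (1−0.170)×2480.7 = 2059 tonne/day.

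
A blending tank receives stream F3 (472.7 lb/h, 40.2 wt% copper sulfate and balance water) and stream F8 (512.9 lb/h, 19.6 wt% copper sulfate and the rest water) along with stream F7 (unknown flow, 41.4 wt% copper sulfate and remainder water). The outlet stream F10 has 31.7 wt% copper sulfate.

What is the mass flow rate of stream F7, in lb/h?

225.6 lb/h

Let F7 be the unknown flow. Total out = 985.6 + F7.
copper sulfate balance: 290.55 + 0.414·F7 = 0.317·(985.6 + F7)
(0.414 − 0.317)·F7 = 0.317×985.6 − 290.55 = 21.881
F7 = 21.881 / 0.097 = 225.58 lb/h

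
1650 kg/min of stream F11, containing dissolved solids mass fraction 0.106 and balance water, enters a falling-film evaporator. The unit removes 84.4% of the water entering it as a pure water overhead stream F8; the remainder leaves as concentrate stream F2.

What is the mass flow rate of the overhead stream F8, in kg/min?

water entering = 1650×0.894 = 1475.1 kg/min; overhead removed = 0.844×1475.1 = 1245 kg/min.

1245 kg/min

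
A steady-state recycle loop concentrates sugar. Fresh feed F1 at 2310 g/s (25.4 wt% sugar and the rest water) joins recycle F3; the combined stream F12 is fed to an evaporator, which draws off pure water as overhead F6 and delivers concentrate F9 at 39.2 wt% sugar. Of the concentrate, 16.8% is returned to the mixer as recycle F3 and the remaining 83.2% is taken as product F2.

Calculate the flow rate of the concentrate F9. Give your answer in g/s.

1799 g/s

Overall sugar balance (none leaves overhead): sugar in fresh feed = sugar in product, i.e. 2310×0.254 = (1−0.168)·F9·0.392.
F9 = 586.74/(0.392×0.832) = 1799 g/s.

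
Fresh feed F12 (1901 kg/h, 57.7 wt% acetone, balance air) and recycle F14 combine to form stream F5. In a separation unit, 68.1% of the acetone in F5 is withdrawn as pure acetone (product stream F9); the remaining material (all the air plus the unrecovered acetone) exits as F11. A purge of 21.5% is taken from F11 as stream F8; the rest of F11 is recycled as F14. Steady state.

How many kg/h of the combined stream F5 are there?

air enters only via F12 and leaves only via the purge: 1901×0.423 = 0.215×(air in F11), and the separation unit passes all air, so air in F5 = air in F11 = 3740.1 kg/h.
acetone in F5: m_A = 1901×0.577 + (1−0.215)·(1−0.681)·m_A, so m_A = 1096.9/0.7496 = 1463.3 kg/h.
F5 = 1463.3 + 3740.1 = 5203.4 kg/h.

5203 kg/h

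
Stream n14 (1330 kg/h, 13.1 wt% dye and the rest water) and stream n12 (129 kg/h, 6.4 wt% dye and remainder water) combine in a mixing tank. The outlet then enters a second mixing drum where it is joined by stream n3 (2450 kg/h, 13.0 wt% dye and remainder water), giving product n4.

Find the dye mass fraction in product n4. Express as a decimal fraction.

Overall, product flow = 3909 kg/h.
dye in = 1330×0.131 + 129×0.064 + 2450×0.130 = 500.99 kg/h.
dye fraction in n4 = 0.1282.

0.1282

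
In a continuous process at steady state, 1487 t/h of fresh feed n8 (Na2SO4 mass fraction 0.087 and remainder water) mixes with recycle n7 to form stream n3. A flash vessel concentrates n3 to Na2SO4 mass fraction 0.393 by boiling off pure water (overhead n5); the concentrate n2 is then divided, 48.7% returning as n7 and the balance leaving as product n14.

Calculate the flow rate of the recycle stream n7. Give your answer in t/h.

Overall Na2SO4 balance (none leaves overhead): Na2SO4 in fresh feed = Na2SO4 in product, i.e. 1487×0.087 = (1−0.487)·n2·0.393.
n2 = 129.37/(0.393×0.513) = 641.68 t/h.
Recycle n7 = 0.487×641.68 = 312.5 t/h.

312.5 t/h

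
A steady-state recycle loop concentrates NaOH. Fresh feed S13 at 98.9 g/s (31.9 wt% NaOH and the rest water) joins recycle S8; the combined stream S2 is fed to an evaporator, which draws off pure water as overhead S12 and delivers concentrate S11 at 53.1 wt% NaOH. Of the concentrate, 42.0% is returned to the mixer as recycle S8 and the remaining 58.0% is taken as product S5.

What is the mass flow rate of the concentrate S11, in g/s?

Overall NaOH balance (none leaves overhead): NaOH in fresh feed = NaOH in product, i.e. 98.9×0.319 = (1−0.420)·S11·0.531.
S11 = 31.549/(0.531×0.580) = 102.44 g/s.

102.4 g/s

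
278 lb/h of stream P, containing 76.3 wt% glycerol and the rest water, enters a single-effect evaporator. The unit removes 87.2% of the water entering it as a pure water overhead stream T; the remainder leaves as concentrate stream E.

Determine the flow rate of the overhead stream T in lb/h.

57.45 lb/h

water entering = 278×0.237 = 65.886 lb/h; overhead removed = 0.872×65.886 = 57.453 lb/h.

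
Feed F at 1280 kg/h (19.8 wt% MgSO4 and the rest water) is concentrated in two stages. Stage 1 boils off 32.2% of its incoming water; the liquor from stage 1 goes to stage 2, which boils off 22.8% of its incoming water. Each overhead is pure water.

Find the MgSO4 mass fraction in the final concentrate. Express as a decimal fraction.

water in feed = 1280×0.802 = 1026.6 kg/h.
After stage 1: water left = (1−0.322)×1026.6 = 696.01; stream total = 949.45 kg/h.
After stage 2: water left = (1−0.228)×696.01 = 537.32; final concentrate = 790.76 kg/h.
MgSO4 fraction = 253.44/790.76 = 0.321.

0.321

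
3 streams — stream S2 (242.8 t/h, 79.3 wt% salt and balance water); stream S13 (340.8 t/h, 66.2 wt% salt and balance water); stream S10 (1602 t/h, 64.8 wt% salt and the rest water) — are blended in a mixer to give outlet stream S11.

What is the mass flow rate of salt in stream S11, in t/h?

salt out = salt in = 242.8×0.793 + 340.8×0.662 + 1602×0.648 = 1456.2 t/h.

1456 t/h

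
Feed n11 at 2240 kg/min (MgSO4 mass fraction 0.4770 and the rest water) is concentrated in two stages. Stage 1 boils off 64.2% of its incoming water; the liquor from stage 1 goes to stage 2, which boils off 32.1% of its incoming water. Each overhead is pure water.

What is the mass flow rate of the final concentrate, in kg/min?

1353 kg/min

water in feed = 2240×0.523 = 1171.5 kg/min.
After stage 1: water left = (1−0.642)×1171.5 = 419.4; stream total = 1487.9 kg/min.
After stage 2: water left = (1−0.321)×419.4 = 284.78; final concentrate = 1353.3 kg/min.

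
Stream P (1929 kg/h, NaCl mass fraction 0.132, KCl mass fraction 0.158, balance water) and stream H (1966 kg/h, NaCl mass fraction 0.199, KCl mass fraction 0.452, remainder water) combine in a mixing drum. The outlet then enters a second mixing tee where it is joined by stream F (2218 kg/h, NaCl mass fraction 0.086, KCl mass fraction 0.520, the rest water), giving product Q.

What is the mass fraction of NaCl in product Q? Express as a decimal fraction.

Overall, product flow = 6113 kg/h.
NaCl in = 1929×0.132 + 1966×0.199 + 2218×0.086 = 836.61 kg/h.
NaCl fraction in Q = 0.137.

0.137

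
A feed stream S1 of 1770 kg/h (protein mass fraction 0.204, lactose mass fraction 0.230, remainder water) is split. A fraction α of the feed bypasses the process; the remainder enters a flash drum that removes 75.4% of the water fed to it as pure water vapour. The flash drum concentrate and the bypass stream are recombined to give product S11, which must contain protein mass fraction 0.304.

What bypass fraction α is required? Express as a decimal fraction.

0.229

All 1770×0.204 = 361.08 kg/h of protein reaches S11, so S11 = 361.08/0.304 = 1187.8 kg/h and vapour = 582.24 kg/h.
The evaporator receives (1−α)·1770 of feed at 0.566 water and removes 0.754 of that water:
0.754×0.566×(1−α)×1770 = 582.24
(1−α) = 582.24/755.37 = 0.7708;  α = 0.2292.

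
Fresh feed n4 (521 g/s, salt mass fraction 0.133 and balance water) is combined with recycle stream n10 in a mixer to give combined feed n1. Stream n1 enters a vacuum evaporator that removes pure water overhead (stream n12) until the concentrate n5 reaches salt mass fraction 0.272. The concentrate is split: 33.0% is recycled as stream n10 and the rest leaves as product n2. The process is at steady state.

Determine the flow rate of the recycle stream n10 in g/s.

125.5 g/s

Overall salt balance (none leaves overhead): salt in fresh feed = salt in product, i.e. 521×0.133 = (1−0.330)·n5·0.272.
n5 = 69.293/(0.272×0.670) = 380.23 g/s.
Recycle n10 = 0.330×380.23 = 125.48 g/s.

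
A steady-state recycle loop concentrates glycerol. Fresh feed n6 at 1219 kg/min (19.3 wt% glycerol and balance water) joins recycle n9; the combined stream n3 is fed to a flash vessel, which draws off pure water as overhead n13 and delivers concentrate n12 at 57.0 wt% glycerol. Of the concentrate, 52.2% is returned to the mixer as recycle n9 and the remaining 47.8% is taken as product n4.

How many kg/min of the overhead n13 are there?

806.3 kg/min

Overall glycerol balance (none leaves overhead): glycerol in fresh feed = glycerol in product, i.e. 1219×0.193 = (1−0.522)·n12·0.570.
n12 = 235.27/(0.570×0.478) = 863.49 kg/min.
Recycle n9 = 0.522×863.49 = 450.74 kg/min.
Combined feed n3 = 1219 + 450.74 = 1669.7 kg/min.
Overhead n13 = n3 − n12 = 1669.7 − 863.49 = 806.25 kg/min.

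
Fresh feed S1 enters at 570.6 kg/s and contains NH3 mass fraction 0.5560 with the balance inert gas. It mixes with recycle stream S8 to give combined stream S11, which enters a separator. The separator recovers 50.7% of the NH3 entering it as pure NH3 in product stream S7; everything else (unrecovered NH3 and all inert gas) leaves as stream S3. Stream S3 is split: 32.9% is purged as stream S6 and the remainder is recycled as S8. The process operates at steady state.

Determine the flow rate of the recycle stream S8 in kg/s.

inert gas enters only via S1 and leaves only via the purge: 570.6×0.444 = 0.329×(inert gas in S3), and the separator passes all inert gas, so inert gas in S11 = inert gas in S3 = 770.05 kg/s.
NH3 in S11: m_A = 570.6×0.556 + (1−0.329)·(1−0.507)·m_A, so m_A = 317.25/0.6692 = 474.08 kg/s.
S3 = (1−0.507)×474.08 + 770.05 = 1003.8 kg/s.
Recycle S8 = (1−0.329)×1003.8 = 673.53 kg/s.

673.5 kg/s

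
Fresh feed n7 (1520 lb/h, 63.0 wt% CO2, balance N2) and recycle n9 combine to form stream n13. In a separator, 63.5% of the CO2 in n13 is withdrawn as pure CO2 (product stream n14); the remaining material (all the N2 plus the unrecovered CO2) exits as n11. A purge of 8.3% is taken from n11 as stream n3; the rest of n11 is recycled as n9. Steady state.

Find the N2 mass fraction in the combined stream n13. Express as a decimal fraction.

0.8248

N2 enters only via n7 and leaves only via the purge: 1520×0.370 = 0.083×(N2 in n11), and the separator passes all N2, so N2 in n13 = N2 in n11 = 6775.9 lb/h.
CO2 in n13: m_A = 1520×0.630 + (1−0.083)·(1−0.635)·m_A, so m_A = 957.6/0.6653 = 1439.4 lb/h.
n13 = 1439.4 + 6775.9 = 8215.3 lb/h.
N2 fraction in n13 = 6775.9/8215.3 = 0.8248.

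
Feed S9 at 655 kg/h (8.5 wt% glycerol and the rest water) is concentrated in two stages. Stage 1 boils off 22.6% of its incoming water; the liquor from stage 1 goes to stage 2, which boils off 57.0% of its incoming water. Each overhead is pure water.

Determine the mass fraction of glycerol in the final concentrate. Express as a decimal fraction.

water in feed = 655×0.915 = 599.33 kg/h.
After stage 1: water left = (1−0.226)×599.33 = 463.88; stream total = 519.55 kg/h.
After stage 2: water left = (1−0.570)×463.88 = 199.47; final concentrate = 255.14 kg/h.
glycerol fraction = 55.675/255.14 = 0.218.

0.218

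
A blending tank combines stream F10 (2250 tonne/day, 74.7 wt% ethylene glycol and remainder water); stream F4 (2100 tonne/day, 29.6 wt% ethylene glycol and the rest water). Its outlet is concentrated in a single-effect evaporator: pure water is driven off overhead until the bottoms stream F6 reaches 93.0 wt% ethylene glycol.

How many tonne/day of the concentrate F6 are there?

2476 tonne/day

ethylene glycol entering = 2250×0.747 + 2100×0.296 = 2302.3 tonne/day.
All ethylene glycol reports to F6, so F6 = 2302.3/0.930 = 2475.6 tonne/day.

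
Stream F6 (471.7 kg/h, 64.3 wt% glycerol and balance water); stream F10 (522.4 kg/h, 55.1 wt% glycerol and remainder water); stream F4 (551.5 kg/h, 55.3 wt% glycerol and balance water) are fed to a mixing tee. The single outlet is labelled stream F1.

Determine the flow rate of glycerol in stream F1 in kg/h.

896.1 kg/h

glycerol out = glycerol in = 471.7×0.643 + 522.4×0.551 + 551.5×0.553 = 896.12 kg/h.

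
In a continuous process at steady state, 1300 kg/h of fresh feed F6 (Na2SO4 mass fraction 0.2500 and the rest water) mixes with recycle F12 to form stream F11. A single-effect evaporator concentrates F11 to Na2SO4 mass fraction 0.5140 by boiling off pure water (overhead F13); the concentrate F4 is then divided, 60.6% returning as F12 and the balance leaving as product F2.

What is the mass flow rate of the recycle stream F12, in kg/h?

972.5 kg/h

Overall Na2SO4 balance (none leaves overhead): Na2SO4 in fresh feed = Na2SO4 in product, i.e. 1300×0.250 = (1−0.606)·F4·0.514.
F4 = 325/(0.514×0.394) = 1604.8 kg/h.
Recycle F12 = 0.606×1604.8 = 972.52 kg/h.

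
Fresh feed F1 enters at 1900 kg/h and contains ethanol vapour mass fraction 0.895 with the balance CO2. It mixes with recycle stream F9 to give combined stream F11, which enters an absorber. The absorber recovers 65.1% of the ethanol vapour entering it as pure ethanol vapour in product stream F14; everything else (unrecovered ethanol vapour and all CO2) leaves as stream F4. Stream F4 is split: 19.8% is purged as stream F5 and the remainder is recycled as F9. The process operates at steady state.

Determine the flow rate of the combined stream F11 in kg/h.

CO2 enters only via F1 and leaves only via the purge: 1900×0.105 = 0.198×(CO2 in F4), and the absorber passes all CO2, so CO2 in F11 = CO2 in F4 = 1007.6 kg/h.
ethanol vapour in F11: m_A = 1900×0.895 + (1−0.198)·(1−0.651)·m_A, so m_A = 1700.5/0.7201 = 2361.5 kg/h.
F11 = 2361.5 + 1007.6 = 3369 kg/h.

3369 kg/h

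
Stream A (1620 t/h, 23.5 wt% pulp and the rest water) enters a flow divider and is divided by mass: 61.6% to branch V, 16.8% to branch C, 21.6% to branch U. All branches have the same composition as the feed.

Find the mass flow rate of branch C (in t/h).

Branch C flow = 0.168×1620 = 272.16 t/h.

272.2 t/h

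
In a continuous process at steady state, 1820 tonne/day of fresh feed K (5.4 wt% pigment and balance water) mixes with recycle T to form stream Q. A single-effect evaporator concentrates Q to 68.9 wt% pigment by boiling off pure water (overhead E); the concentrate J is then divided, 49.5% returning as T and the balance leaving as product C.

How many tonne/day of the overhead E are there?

1677 tonne/day

Overall pigment balance (none leaves overhead): pigment in fresh feed = pigment in product, i.e. 1820×0.054 = (1−0.495)·J·0.689.
J = 98.28/(0.689×0.505) = 282.46 tonne/day.
Recycle T = 0.495×282.46 = 139.82 tonne/day.
Combined feed Q = 1820 + 139.82 = 1959.8 tonne/day.
Overhead E = Q − J = 1959.8 − 282.46 = 1677.4 tonne/day.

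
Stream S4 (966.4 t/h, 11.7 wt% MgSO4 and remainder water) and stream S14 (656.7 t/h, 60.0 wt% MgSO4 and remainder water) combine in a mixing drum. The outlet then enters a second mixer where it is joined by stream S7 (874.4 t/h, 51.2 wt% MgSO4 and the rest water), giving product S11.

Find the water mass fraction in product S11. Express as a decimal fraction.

0.618

Overall, product flow = 2497.5 t/h.
water in = 966.4×0.883 + 656.7×0.400 + 874.4×0.488 = 1542.7 t/h.
water fraction in S11 = 0.618.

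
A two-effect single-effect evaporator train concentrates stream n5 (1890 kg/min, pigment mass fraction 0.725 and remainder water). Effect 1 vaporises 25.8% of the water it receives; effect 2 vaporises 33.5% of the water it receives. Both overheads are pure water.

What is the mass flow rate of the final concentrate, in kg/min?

water in feed = 1890×0.275 = 519.75 kg/min.
After stage 1: water left = (1−0.258)×519.75 = 385.65; stream total = 1755.9 kg/min.
After stage 2: water left = (1−0.335)×385.65 = 256.46; final concentrate = 1626.7 kg/min.

1627 kg/min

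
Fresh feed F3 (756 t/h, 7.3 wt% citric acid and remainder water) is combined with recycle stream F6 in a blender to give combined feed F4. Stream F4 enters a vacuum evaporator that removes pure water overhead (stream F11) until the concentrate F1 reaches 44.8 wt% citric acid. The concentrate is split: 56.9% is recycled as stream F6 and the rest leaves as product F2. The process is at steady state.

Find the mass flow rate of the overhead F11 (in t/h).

Overall citric acid balance (none leaves overhead): citric acid in fresh feed = citric acid in product, i.e. 756×0.073 = (1−0.569)·F1·0.448.
F1 = 55.188/(0.448×0.431) = 285.82 t/h.
Recycle F6 = 0.569×285.82 = 162.63 t/h.
Combined feed F4 = 756 + 162.63 = 918.63 t/h.
Overhead F11 = F4 − F1 = 918.63 − 285.82 = 632.81 t/h.

632.8 t/h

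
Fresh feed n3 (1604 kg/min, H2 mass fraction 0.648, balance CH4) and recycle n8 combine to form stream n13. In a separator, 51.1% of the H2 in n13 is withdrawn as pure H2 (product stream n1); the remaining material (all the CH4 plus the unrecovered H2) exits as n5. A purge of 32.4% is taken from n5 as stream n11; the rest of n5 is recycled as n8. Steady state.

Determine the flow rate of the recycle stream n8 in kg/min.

CH4 enters only via n3 and leaves only via the purge: 1604×0.352 = 0.324×(CH4 in n5), and the separator passes all CH4, so CH4 in n13 = CH4 in n5 = 1742.6 kg/min.
H2 in n13: m_A = 1604×0.648 + (1−0.324)·(1−0.511)·m_A, so m_A = 1039.4/0.6694 = 1552.6 kg/min.
n5 = (1−0.511)×1552.6 + 1742.6 = 2501.9 kg/min.
Recycle n8 = (1−0.324)×2501.9 = 1691.3 kg/min.

1691 kg/min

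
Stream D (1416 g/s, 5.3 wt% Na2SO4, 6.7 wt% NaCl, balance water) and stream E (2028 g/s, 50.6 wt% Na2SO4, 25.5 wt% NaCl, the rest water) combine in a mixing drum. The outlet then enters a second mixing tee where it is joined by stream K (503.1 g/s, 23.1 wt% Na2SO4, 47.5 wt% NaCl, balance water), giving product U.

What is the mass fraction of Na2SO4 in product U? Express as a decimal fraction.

0.308

Overall, product flow = 3947.1 g/s.
Na2SO4 in = 1416×0.053 + 2028×0.506 + 503.1×0.231 = 1217.4 g/s.
Na2SO4 fraction in U = 0.308.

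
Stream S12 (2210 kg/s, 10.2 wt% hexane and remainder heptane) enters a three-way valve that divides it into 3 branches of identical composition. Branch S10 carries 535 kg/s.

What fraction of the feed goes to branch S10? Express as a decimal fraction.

0.242

Fraction to S10 = 535/2210 = 0.2421.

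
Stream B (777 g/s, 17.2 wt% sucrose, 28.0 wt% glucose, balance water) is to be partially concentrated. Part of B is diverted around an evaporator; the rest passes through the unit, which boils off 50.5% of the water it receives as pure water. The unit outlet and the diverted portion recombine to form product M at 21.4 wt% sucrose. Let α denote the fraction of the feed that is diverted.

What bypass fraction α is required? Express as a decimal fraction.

0.291

All 777×0.172 = 133.64 g/s of sucrose reaches M, so M = 133.64/0.214 = 624.5 g/s and vapour = 152.5 g/s.
The evaporator receives (1−α)·777 of feed at 0.548 water and removes 0.505 of that water:
0.505×0.548×(1−α)×777 = 152.5
(1−α) = 152.5/215.03 = 0.7092;  α = 0.2908.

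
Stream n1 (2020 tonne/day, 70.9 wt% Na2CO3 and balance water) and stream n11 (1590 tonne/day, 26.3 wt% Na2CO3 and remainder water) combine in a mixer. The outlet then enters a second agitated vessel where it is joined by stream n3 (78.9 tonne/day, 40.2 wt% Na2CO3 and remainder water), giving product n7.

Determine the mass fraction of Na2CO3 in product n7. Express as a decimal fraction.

Overall, product flow = 3688.9 tonne/day.
Na2CO3 in = 2020×0.709 + 1590×0.263 + 78.9×0.402 = 1882.1 tonne/day.
Na2CO3 fraction in n7 = 0.510.

0.510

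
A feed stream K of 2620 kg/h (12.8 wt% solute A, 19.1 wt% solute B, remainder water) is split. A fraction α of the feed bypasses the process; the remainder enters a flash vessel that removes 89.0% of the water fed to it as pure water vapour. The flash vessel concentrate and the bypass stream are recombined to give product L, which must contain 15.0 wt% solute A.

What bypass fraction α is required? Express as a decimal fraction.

All 2620×0.128 = 335.36 kg/h of solute A reaches L, so L = 335.36/0.150 = 2235.7 kg/h and vapour = 384.27 kg/h.
The evaporator receives (1−α)·2620 of feed at 0.681 water and removes 0.890 of that water:
0.890×0.681×(1−α)×2620 = 384.27
(1−α) = 384.27/1588 = 0.2420;  α = 0.7580.

0.758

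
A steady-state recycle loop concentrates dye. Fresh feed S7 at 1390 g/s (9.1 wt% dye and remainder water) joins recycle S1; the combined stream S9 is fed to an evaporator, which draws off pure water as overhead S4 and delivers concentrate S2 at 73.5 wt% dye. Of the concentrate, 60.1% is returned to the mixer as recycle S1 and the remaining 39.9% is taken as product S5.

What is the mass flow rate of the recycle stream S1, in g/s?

259.2 g/s

Overall dye balance (none leaves overhead): dye in fresh feed = dye in product, i.e. 1390×0.091 = (1−0.601)·S2·0.735.
S2 = 126.49/(0.735×0.399) = 431.32 g/s.
Recycle S1 = 0.601×431.32 = 259.22 g/s.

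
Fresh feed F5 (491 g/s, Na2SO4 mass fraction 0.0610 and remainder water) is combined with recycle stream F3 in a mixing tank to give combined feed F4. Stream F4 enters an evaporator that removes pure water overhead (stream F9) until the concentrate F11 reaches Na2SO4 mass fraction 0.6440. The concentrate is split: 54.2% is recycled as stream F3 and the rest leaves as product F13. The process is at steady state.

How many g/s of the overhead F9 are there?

444.5 g/s

Overall Na2SO4 balance (none leaves overhead): Na2SO4 in fresh feed = Na2SO4 in product, i.e. 491×0.061 = (1−0.542)·F11·0.644.
F11 = 29.951/(0.644×0.458) = 101.55 g/s.
Recycle F3 = 0.542×101.55 = 55.038 g/s.
Combined feed F4 = 491 + 55.038 = 546.04 g/s.
Overhead F9 = F4 − F11 = 546.04 − 101.55 = 444.49 g/s.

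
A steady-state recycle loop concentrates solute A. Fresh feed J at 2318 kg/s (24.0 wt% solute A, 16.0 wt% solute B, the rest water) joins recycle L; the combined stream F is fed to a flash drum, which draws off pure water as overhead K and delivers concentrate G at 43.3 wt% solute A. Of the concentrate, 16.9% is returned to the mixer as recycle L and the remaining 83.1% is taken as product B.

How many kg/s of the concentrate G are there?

1546 kg/s

Overall solute A balance (none leaves overhead): solute A in fresh feed = solute A in product, i.e. 2318×0.240 = (1−0.169)·G·0.433.
G = 556.32/(0.433×0.831) = 1546.1 kg/s.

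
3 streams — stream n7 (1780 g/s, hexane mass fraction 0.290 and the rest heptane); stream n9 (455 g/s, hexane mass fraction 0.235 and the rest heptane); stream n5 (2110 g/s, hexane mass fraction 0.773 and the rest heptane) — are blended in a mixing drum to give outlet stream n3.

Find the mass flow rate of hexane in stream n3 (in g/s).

hexane out = hexane in = 1780×0.290 + 455×0.235 + 2110×0.773 = 2254.2 g/s.

2254 g/s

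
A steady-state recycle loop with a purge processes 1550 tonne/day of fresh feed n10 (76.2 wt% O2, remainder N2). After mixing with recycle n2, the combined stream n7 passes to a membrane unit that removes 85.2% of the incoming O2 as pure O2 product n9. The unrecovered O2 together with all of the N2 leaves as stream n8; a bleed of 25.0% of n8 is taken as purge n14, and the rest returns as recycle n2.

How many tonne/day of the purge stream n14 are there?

418.1 tonne/day

N2 enters only via n10 and leaves only via the purge: 1550×0.238 = 0.250×(N2 in n8), and the membrane unit passes all N2, so N2 in n7 = N2 in n8 = 1475.6 tonne/day.
O2 in n7: m_A = 1550×0.762 + (1−0.250)·(1−0.852)·m_A, so m_A = 1181.1/0.8890 = 1328.6 tonne/day.
n8 = (1−0.852)×1328.6 + 1475.6 = 1672.2 tonne/day.
Purge n14 = 0.250×1672.2 = 418.06 tonne/day.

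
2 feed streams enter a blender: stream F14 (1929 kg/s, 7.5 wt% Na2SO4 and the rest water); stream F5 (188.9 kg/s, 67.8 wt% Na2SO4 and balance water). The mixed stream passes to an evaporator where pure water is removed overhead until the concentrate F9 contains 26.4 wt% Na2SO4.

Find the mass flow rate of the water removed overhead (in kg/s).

1085 kg/s

Na2SO4 entering = 1929×0.075 + 188.9×0.678 = 272.75 kg/s.
All Na2SO4 reports to F9, so F9 = 272.75/0.264 = 1033.1 kg/s.
Total feed = 2117.9 kg/s; overhead = 2117.9 − 1033.1 = 1084.8 kg/s.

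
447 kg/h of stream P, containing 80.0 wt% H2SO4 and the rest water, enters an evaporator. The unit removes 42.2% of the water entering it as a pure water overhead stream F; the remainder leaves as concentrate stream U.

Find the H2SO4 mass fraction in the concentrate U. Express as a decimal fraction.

H2SO4 is not removed: 447×0.800 = 357.6 kg/h of H2SO4 enters U.
water entering = 447×0.200 = 89.4 kg/h; overhead removed = 0.422×89.4 = 37.727 kg/h.
Concentrate = 447 − 37.727 = 409.27 kg/h.
Mass fraction = 357.6/409.27 = 0.874.

0.874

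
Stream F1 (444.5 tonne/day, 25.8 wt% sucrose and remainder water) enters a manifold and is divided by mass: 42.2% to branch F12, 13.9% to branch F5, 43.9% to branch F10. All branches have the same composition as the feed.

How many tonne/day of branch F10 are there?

195.1 tonne/day

Branch F10 flow = 0.439×444.5 = 195.14 tonne/day.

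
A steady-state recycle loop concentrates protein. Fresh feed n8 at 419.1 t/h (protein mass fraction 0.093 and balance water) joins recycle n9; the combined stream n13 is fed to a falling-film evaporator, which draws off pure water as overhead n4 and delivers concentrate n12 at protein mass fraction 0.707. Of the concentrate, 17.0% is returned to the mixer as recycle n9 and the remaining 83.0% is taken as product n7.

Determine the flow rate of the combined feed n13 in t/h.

430.4 t/h

Overall protein balance (none leaves overhead): protein in fresh feed = protein in product, i.e. 419.1×0.093 = (1−0.170)·n12·0.707.
n12 = 38.976/(0.707×0.830) = 66.421 t/h.
Recycle n9 = 0.170×66.421 = 11.292 t/h.
Combined feed n13 = 419.1 + 11.292 = 430.39 t/h.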